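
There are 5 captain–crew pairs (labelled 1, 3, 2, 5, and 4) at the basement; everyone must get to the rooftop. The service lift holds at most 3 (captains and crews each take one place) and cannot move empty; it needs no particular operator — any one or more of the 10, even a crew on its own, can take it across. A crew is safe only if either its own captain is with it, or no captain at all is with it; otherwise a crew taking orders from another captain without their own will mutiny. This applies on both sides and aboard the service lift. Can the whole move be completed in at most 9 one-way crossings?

Counting alone: each trip to the rooftop takes at most 3 across and each return brings at least 1 back, so after t trips out (and t−1 returns) at most 3t − (t−1) of the 10 are across; that first reaches 10 at t = 5, so at least 9 crossings are needed.
The safety rule pushes this higher. Following every safe sequence of crossings, the most of the 10 that can be at the rooftop as the service lift arrives there on crossing 9 is 9 — never all 10.
So the move cannot be finished within 9 crossings. (The shortest complete plan takes 11:)
1. captain 1 and crew 1 cross → the rooftop.
2. captain 1 crosses ← the basement.
3. crew 2, crew 3, and crew 5 cross → the rooftop.
4. crew 1 crosses ← the basement.
5. captain 2, captain 3, and captain 5 cross → the rooftop.
6. captain 3 and crew 3 cross ← the basement.
7. captain 1, captain 3, and captain 4 cross → the rooftop.
8. crew 2 crosses ← the basement.
9. crew 1 and crew 3 cross → the rooftop.
10. crew 1 crosses ← the basement.
11. crew 1, crew 2, and crew 4 cross → the rooftop.

No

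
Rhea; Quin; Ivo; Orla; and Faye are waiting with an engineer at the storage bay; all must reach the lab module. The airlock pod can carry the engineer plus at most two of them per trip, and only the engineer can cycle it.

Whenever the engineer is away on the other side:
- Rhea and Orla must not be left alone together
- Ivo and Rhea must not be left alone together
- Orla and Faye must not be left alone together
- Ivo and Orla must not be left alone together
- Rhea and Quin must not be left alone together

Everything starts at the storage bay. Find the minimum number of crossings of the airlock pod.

Counting alone: the engineer can take at most 2 across per trip to the lab module, so moving all 5 needs at least 3 loaded trips out, with a return between consecutive ones — at least 5 crossings.
The safety rule pushes this higher. Following every safe sequence of crossings, the most of the 5 that can be at the lab module as the airlock pod arrives there on crossing 5 is 4 — never all 5.
So no plan with fewer than 7 crossings exists, and this one achieves 7:
1. Engineer goes to the lab module with Orla and Rhea.  [the storage bay: Faye, Ivo, Quin | the lab module: Orla, Rhea]
2. Engineer goes back to the storage bay with Rhea.  [the storage bay: Faye, Ivo, Quin, Rhea | the lab module: Orla]
3. Engineer goes to the lab module with Quin and Rhea.  [the storage bay: Faye, Ivo | the lab module: Orla, Quin, Rhea]
4. Engineer goes back to the storage bay with Rhea.  [the storage bay: Faye, Ivo, Rhea | the lab module: Orla, Quin]
5. Engineer goes to the lab module with Faye and Ivo.  [the storage bay: Rhea | the lab module: Faye, Ivo, Orla, Quin]
6. Engineer goes back to the storage bay with Orla.  [the storage bay: Orla, Rhea | the lab module: Faye, Ivo, Quin]
7. Engineer goes to the lab module with Orla and Rhea.  [the storage bay: — | the lab module: Faye, Ivo, Orla, Quin, Rhea]

7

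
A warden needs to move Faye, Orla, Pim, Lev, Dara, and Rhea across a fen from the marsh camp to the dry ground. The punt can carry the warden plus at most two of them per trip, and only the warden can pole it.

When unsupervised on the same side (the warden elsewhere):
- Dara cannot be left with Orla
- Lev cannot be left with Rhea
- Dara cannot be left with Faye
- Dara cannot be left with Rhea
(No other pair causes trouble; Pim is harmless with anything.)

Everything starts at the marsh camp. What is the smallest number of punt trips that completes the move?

7

Counting alone: the warden can take at most 2 across per trip to the dry ground, so moving all 6 needs at least 3 loaded trips out, with a return between consecutive ones — at least 5 crossings.
The safety rule pushes this higher. Following every safe sequence of crossings, the most of the 6 that can be at the dry ground as the punt arrives there on crossing 5 is 5 — never all 6.
So no plan with fewer than 7 crossings exists, and this one achieves 7:
1. Warden goes to the dry ground with Dara and Lev.  [the marsh camp: Faye, Orla, Pim, Rhea | the dry ground: Dara, Lev]
2. Warden goes back to the marsh camp alone.  [the marsh camp: Faye, Orla, Pim, Rhea | the dry ground: Dara, Lev]
3. Warden goes to the dry ground with Pim.  [the marsh camp: Faye, Orla, Rhea | the dry ground: Dara, Lev, Pim]
4. Warden goes back to the marsh camp alone.  [the marsh camp: Faye, Orla, Rhea | the dry ground: Dara, Lev, Pim]
5. Warden goes to the dry ground with Faye and Orla.  [the marsh camp: Rhea | the dry ground: Dara, Faye, Lev, Orla, Pim]
6. Warden goes back to the marsh camp with Dara.  [the marsh camp: Dara, Rhea | the dry ground: Faye, Lev, Orla, Pim]
7. Warden goes to the dry ground with Dara and Rhea.  [the marsh camp: — | the dry ground: Dara, Faye, Lev, Orla, Pim, Rhea]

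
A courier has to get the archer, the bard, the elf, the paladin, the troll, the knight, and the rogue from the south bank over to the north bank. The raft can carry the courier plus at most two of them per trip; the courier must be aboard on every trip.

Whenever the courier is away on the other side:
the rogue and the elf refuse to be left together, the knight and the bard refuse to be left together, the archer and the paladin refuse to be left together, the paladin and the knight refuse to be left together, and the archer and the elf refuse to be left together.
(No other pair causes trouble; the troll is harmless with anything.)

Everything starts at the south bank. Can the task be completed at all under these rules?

Whatever the first load, the items left behind include a forbidden pair without the courier. No opening move is safe, so no plan exists.

No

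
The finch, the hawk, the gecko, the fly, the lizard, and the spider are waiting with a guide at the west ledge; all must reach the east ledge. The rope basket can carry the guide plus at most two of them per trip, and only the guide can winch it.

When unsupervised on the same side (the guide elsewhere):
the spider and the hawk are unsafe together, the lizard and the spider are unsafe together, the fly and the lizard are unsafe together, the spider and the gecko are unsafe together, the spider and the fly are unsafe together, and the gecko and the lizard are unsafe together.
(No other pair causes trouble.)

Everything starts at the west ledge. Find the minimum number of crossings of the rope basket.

9

Counting alone: the guide can take at most 2 across per trip to the east ledge, so moving all 6 needs at least 3 loaded trips out, with a return between consecutive ones — at least 5 crossings.
The safety rule pushes this higher. Following every safe sequence of crossings, the most of the 6 that can be at the east ledge as the rope basket arrives there on crossings 5, 7 is 4, 5 respectively — never all 6.
So no plan with fewer than 9 crossings exists, and this one achieves 9:
1. Guide goes to the east ledge with the lizard and the spider.  [the west ledge: the finch, the fly, the gecko, the hawk | the east ledge: the lizard, the spider]
2. Guide goes back to the west ledge with the lizard.  [the west ledge: the finch, the fly, the gecko, the hawk, the lizard | the east ledge: the spider]
3. Guide goes to the east ledge with the finch and the lizard.  [the west ledge: the fly, the gecko, the hawk | the east ledge: the finch, the lizard, the spider]
4. Guide goes back to the west ledge with the lizard.  [the west ledge: the fly, the gecko, the hawk, the lizard | the east ledge: the finch, the spider]
5. Guide goes to the east ledge with the hawk and the lizard.  [the west ledge: the fly, the gecko | the east ledge: the finch, the hawk, the lizard, the spider]
6. Guide goes back to the west ledge with the spider.  [the west ledge: the fly, the gecko, the spider | the east ledge: the finch, the hawk, the lizard]
7. Guide goes to the east ledge with the fly and the gecko.  [the west ledge: the spider | the east ledge: the finch, the fly, the gecko, the hawk, the lizard]
8. Guide goes back to the west ledge with the lizard.  [the west ledge: the lizard, the spider | the east ledge: the finch, the fly, the gecko, the hawk]
9. Guide goes to the east ledge with the lizard and the spider.  [the west ledge: — | the east ledge: the finch, the fly, the gecko, the hawk, the lizard, the spider]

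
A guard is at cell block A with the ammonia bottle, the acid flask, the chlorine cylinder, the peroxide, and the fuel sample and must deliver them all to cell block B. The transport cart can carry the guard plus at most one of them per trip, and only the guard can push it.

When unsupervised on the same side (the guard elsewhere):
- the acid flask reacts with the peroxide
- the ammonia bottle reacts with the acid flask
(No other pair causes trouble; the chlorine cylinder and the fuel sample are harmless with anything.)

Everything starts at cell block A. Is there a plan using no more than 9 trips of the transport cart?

Counting alone: the guard can take at most 1 across per trip to cell block B, so moving all 5 needs at least 5 loaded trips out, with a return between consecutive ones — at least 9 crossings.
The safety rule pushes this higher. Following every safe sequence of crossings, the most of the 5 that can be at cell block B as the transport cart arrives there on crossing 9 is 4 — never all 5.
So the move cannot be finished within 9 crossings. (The shortest complete plan takes 11:)
1. Guard goes to cell block B with the acid flask.  [cell block A: the ammonia bottle, the chlorine cylinder, the fuel sample, the peroxide | cell block B: the acid flask]
2. Guard goes back to cell block A alone.  [cell block A: the ammonia bottle, the chlorine cylinder, the fuel sample, the peroxide | cell block B: the acid flask]
3. Guard goes to cell block B with the ammonia bottle.  [cell block A: the chlorine cylinder, the fuel sample, the peroxide | cell block B: the acid flask, the ammonia bottle]
4. Guard goes back to cell block A with the acid flask.  [cell block A: the acid flask, the chlorine cylinder, the fuel sample, the peroxide | cell block B: the ammonia bottle]
5. Guard goes to cell block B with the peroxide.  [cell block A: the acid flask, the chlorine cylinder, the fuel sample | cell block B: the ammonia bottle, the peroxide]
6. Guard goes back to cell block A alone.  [cell block A: the acid flask, the chlorine cylinder, the fuel sample | cell block B: the ammonia bottle, the peroxide]
7. Guard goes to cell block B with the chlorine cylinder.  [cell block A: the acid flask, the fuel sample | cell block B: the ammonia bottle, the chlorine cylinder, the peroxide]
8. Guard goes back to cell block A alone.  [cell block A: the acid flask, the fuel sample | cell block B: the ammonia bottle, the chlorine cylinder, the peroxide]
9. Guard goes to cell block B with the fuel sample.  [cell block A: the acid flask | cell block B: the ammonia bottle, the chlorine cylinder, the fuel sample, the peroxide]
10. Guard goes back to cell block A alone.  [cell block A: the acid flask | cell block B: the ammonia bottle, the chlorine cylinder, the fuel sample, the peroxide]
11. Guard goes to cell block B with the acid flask.  [cell block A: — | cell block B: the acid flask, the ammonia bottle, the chlorine cylinder, the fuel sample, the peroxide]

No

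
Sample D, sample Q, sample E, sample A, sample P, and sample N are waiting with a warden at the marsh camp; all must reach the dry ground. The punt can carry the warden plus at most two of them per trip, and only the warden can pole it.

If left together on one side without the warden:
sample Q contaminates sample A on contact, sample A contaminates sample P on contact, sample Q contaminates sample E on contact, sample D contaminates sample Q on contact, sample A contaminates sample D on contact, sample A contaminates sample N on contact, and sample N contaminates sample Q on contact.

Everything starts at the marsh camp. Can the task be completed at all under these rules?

Yes

1. Warden goes to the dry ground with sample A and sample Q.
2. Warden goes back to the marsh camp with sample Q.
3. Warden goes to the dry ground with sample E and sample Q.
4. Warden goes back to the marsh camp with sample Q.
5. Warden goes to the dry ground with sample D and sample N.
6. Warden goes back to the marsh camp with sample A.
7. Warden goes to the dry ground with sample P and sample Q.
8. Warden goes back to the marsh camp with sample Q.
9. Warden goes to the dry ground with sample A and sample Q.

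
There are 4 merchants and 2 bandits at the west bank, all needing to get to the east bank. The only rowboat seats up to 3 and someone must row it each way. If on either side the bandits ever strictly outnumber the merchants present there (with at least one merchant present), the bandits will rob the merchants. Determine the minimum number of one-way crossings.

Counting alone: each trip to the east bank takes at most 3 across and each return brings at least 1 back, so after t trips out (and t−1 returns) at most 3t − (t−1) of the 6 are across; that first reaches 6 at t = 3, so at least 5 crossings are needed.
The plan below uses exactly 5 crossings, so it is optimal:
1. 2 bandits → the east bank.  (the west bank: 4M 0B; the east bank: 0M 2B)
2. 1 bandit ← the west bank.  (the west bank: 4M 1B; the east bank: 0M 1B)
3. 2 merchants and 1 bandit → the east bank.  (the west bank: 2M 0B; the east bank: 2M 2B)
4. 1 bandit ← the west bank.  (the west bank: 2M 1B; the east bank: 2M 1B)
5. 2 merchants and 1 bandit → the east bank.  (the west bank: 0M 0B; the east bank: 4M 2B)

5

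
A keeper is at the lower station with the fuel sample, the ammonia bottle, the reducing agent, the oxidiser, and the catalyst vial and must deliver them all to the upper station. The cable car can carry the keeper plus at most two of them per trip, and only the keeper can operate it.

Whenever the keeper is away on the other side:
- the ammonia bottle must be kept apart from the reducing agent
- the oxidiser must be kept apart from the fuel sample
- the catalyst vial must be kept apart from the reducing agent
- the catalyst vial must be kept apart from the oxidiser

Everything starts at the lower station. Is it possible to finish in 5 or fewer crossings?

Counting alone: the keeper can take at most 2 across per trip to the upper station, so moving all 5 needs at least 3 loaded trips out, with a return between consecutive ones — at least 5 crossings.
The safety rule pushes this higher. Following every safe sequence of crossings, the most of the 5 that can be at the upper station as the cable car arrives there on crossing 5 is 4 — never all 5.
So the move cannot be finished within 5 crossings. (The shortest complete plan takes 7:)
1. Keeper goes to the upper station with the oxidiser and the reducing agent.  [the lower station: the ammonia bottle, the catalyst vial, the fuel sample | the upper station: the oxidiser, the reducing agent]
2. Keeper goes back to the lower station alone.  [the lower station: the ammonia bottle, the catalyst vial, the fuel sample | the upper station: the oxidiser, the reducing agent]
3. Keeper goes to the upper station with the fuel sample.  [the lower station: the ammonia bottle, the catalyst vial | the upper station: the fuel sample, the oxidiser, the reducing agent]
4. Keeper goes back to the lower station with the oxidiser.  [the lower station: the ammonia bottle, the catalyst vial, the oxidiser | the upper station: the fuel sample, the reducing agent]
5. Keeper goes to the upper station with the ammonia bottle and the catalyst vial.  [the lower station: the oxidiser | the upper station: the ammonia bottle, the catalyst vial, the fuel sample, the reducing agent]
6. Keeper goes back to the lower station with the reducing agent.  [the lower station: the oxidiser, the reducing agent | the upper station: the ammonia bottle, the catalyst vial, the fuel sample]
7. Keeper goes to the upper station with the oxidiser and the reducing agent.  [the lower station: — | the upper station: the ammonia bottle, the catalyst vial, the fuel sample, the oxidiser, the reducing agent]

No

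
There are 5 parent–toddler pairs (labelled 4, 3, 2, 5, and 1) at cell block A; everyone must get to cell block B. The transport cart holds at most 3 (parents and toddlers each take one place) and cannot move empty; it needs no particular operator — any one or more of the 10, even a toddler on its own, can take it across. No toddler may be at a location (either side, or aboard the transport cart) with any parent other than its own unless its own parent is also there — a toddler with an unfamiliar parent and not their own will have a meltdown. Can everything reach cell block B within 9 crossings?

Counting alone: each trip to cell block B takes at most 3 across and each return brings at least 1 back, so after t trips out (and t−1 returns) at most 3t − (t−1) of the 10 are across; that first reaches 10 at t = 5, so at least 9 crossings are needed.
The safety rule pushes this higher. Following every safe sequence of crossings, the most of the 10 that can be at cell block B as the transport cart arrives there on crossing 9 is 9 — never all 10.
So the move cannot be finished within 9 crossings. (The shortest complete plan takes 11:)
1. parent 4 and toddler 4 cross → cell block B.
2. parent 4 crosses ← cell block A.
3. toddler 2, toddler 3, and toddler 5 cross → cell block B.
4. toddler 4 crosses ← cell block A.
5. parent 2, parent 3, and parent 5 cross → cell block B.
6. parent 3 and toddler 3 cross ← cell block A.
7. parent 1, parent 3, and parent 4 cross → cell block B.
8. toddler 2 crosses ← cell block A.
9. toddler 3 and toddler 4 cross → cell block B.
10. toddler 4 crosses ← cell block A.
11. toddler 1, toddler 2, and toddler 4 cross → cell block B.

No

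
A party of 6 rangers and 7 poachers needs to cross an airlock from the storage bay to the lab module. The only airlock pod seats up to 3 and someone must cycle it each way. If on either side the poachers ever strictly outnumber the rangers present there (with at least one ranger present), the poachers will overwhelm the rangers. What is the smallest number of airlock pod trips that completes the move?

impossible

The poachers already outnumber the rangers at the storage bay before anyone moves, so the starting position itself is disallowed.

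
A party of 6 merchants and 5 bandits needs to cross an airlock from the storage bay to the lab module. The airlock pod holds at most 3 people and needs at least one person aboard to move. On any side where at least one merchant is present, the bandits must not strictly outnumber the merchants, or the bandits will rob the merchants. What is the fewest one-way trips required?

Counting alone: each trip to the lab module takes at most 3 across and each return brings at least 1 back, so after t trips out (and t−1 returns) at most 3t − (t−1) of the 11 are across; that first reaches 11 at t = 5, so at least 9 crossings are needed.
The plan below uses exactly 9 crossings, so it is optimal:
1. 3 bandits → the lab module.  (the storage bay: 6M 2B; the lab module: 0M 3B)
2. 1 bandit ← the storage bay.  (the storage bay: 6M 3B; the lab module: 0M 2B)
3. 3 merchants → the lab module.  (the storage bay: 3M 3B; the lab module: 3M 2B)
4. 1 merchant ← the storage bay.  (the storage bay: 4M 3B; the lab module: 2M 2B)
5. 2 merchants and 1 bandit → the lab module.  (the storage bay: 2M 2B; the lab module: 4M 3B)
6. 1 merchant ← the storage bay.  (the storage bay: 3M 2B; the lab module: 3M 3B)
7. 2 merchants and 1 bandit → the lab module.  (the storage bay: 1M 1B; the lab module: 5M 4B)
8. 1 merchant ← the storage bay.  (the storage bay: 2M 1B; the lab module: 4M 4B)
9. 2 merchants and 1 bandit → the lab module.  (the storage bay: 0M 0B; the lab module: 6M 5B)

9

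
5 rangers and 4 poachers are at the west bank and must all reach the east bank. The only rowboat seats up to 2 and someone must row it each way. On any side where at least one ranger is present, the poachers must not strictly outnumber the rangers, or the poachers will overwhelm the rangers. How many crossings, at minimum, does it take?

Counting alone: each trip to the east bank takes at most 2 across and each return brings at least 1 back, so after t trips out (and t−1 returns) at most 2t − (t−1) of the 9 are across; that first reaches 9 at t = 8, so at least 15 crossings are needed.
The plan below uses exactly 15 crossings, so it is optimal:
1. 2 poachers → the east bank.  (the west bank: 5R 2P; the east bank: 0R 2P)
2. 1 poacher ← the west bank.  (the west bank: 5R 3P; the east bank: 0R 1P)
3. 2 poachers → the east bank.  (the west bank: 5R 1P; the east bank: 0R 3P)
4. 1 poacher ← the west bank.  (the west bank: 5R 2P; the east bank: 0R 2P)
5. 2 rangers → the east bank.  (the west bank: 3R 2P; the east bank: 2R 2P)
6. 1 poacher ← the west bank.  (the west bank: 3R 3P; the east bank: 2R 1P)
7. 1 ranger and 1 poacher → the east bank.  (the west bank: 2R 2P; the east bank: 3R 2P)
8. 1 ranger ← the west bank.  (the west bank: 3R 2P; the east bank: 2R 2P)
9. 1 ranger and 1 poacher → the east bank.  (the west bank: 2R 1P; the east bank: 3R 3P)
10. 1 poacher ← the west bank.  (the west bank: 2R 2P; the east bank: 3R 2P)
11. 1 ranger and 1 poacher → the east bank.  (the west bank: 1R 1P; the east bank: 4R 3P)
12. 1 ranger ← the west bank.  (the west bank: 2R 1P; the east bank: 3R 3P)
13. 1 ranger and 1 poacher → the east bank.  (the west bank: 1R 0P; the east bank: 4R 4P)
14. 1 poacher ← the west bank.  (the west bank: 1R 1P; the east bank: 4R 3P)
15. 1 ranger and 1 poacher → the east bank.  (the west bank: 0R 0P; the east bank: 5R 4P)

15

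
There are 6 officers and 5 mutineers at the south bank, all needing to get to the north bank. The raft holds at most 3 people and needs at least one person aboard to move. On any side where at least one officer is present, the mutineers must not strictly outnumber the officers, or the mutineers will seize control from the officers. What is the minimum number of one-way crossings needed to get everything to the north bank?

9

Counting alone: each trip to the north bank takes at most 3 across and each return brings at least 1 back, so after t trips out (and t−1 returns) at most 3t − (t−1) of the 11 are across; that first reaches 11 at t = 5, so at least 9 crossings are needed.
The plan below uses exactly 9 crossings, so it is optimal:
1. 3 mutineers → the north bank.  (the south bank: 6O 2M; the north bank: 0O 3M)
2. 1 mutineer ← the south bank.  (the south bank: 6O 3M; the north bank: 0O 2M)
3. 3 officers → the north bank.  (the south bank: 3O 3M; the north bank: 3O 2M)
4. 1 officer ← the south bank.  (the south bank: 4O 3M; the north bank: 2O 2M)
5. 2 officers and 1 mutineer → the north bank.  (the south bank: 2O 2M; the north bank: 4O 3M)
6. 1 officer ← the south bank.  (the south bank: 3O 2M; the north bank: 3O 3M)
7. 2 officers and 1 mutineer → the north bank.  (the south bank: 1O 1M; the north bank: 5O 4M)
8. 1 officer ← the south bank.  (the south bank: 2O 1M; the north bank: 4O 4M)
9. 2 officers and 1 mutineer → the north bank.  (the south bank: 0O 0M; the north bank: 6O 5M)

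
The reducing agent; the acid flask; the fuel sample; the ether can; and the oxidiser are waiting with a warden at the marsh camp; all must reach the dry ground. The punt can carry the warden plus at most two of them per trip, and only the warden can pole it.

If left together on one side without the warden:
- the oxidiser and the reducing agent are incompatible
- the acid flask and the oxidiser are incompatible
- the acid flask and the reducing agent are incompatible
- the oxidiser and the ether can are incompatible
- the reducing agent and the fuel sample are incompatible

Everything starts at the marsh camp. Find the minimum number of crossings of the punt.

7

Counting alone: the warden can take at most 2 across per trip to the dry ground, so moving all 5 needs at least 3 loaded trips out, with a return between consecutive ones — at least 5 crossings.
The safety rule pushes this higher. Following every safe sequence of crossings, the most of the 5 that can be at the dry ground as the punt arrives there on crossing 5 is 4 — never all 5.
So no plan with fewer than 7 crossings exists, and this one achieves 7:
1. Warden goes to the dry ground with the oxidiser and the reducing agent.
2. Warden goes back to the marsh camp with the reducing agent.
3. Warden goes to the dry ground with the fuel sample and the reducing agent.
4. Warden goes back to the marsh camp with the reducing agent.
5. Warden goes to the dry ground with the acid flask and the ether can.
6. Warden goes back to the marsh camp with the oxidiser.
7. Warden goes to the dry ground with the oxidiser and the reducing agent.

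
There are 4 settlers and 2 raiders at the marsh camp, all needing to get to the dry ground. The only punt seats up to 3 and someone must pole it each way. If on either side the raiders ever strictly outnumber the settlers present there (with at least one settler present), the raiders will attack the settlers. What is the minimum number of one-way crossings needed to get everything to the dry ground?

Counting alone: each trip to the dry ground takes at most 3 across and each return brings at least 1 back, so after t trips out (and t−1 returns) at most 3t − (t−1) of the 6 are across; that first reaches 6 at t = 3, so at least 5 crossings are needed.
The plan below uses exactly 5 crossings, so it is optimal:
1. 2 raiders → the dry ground.  (the marsh camp: 4S 0R; the dry ground: 0S 2R)
2. 1 raider ← the marsh camp.  (the marsh camp: 4S 1R; the dry ground: 0S 1R)
3. 2 settlers and 1 raider → the dry ground.  (the marsh camp: 2S 0R; the dry ground: 2S 2R)
4. 1 raider ← the marsh camp.  (the marsh camp: 2S 1R; the dry ground: 2S 1R)
5. 2 settlers and 1 raider → the dry ground.  (the marsh camp: 0S 0R; the dry ground: 4S 2R)

5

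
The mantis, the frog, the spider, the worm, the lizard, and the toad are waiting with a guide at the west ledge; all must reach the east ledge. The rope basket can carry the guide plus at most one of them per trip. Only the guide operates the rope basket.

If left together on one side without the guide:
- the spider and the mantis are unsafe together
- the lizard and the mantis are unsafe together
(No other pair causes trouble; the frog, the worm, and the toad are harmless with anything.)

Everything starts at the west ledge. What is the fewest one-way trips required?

Counting alone: the guide can take at most 1 across per trip to the east ledge, so moving all 6 needs at least 6 loaded trips out, with a return between consecutive ones — at least 11 crossings.
The safety rule pushes this higher. Following every safe sequence of crossings, the most of the 6 that can be at the east ledge as the rope basket arrives there on crossing 11 is 5 — never all 6.
So no plan with fewer than 13 crossings exists, and this one achieves 13:
1. Guide goes to the east ledge with the mantis.  [the west ledge: the frog, the lizard, the spider, the toad, the worm | the east ledge: the mantis]
2. Guide goes back to the west ledge alone.  [the west ledge: the frog, the lizard, the spider, the toad, the worm | the east ledge: the mantis]
3. Guide goes to the east ledge with the frog.  [the west ledge: the lizard, the spider, the toad, the worm | the east ledge: the frog, the mantis]
4. Guide goes back to the west ledge alone.  [the west ledge: the lizard, the spider, the toad, the worm | the east ledge: the frog, the mantis]
5. Guide goes to the east ledge with the spider.  [the west ledge: the lizard, the toad, the worm | the east ledge: the frog, the mantis, the spider]
6. Guide goes back to the west ledge with the mantis.  [the west ledge: the lizard, the mantis, the toad, the worm | the east ledge: the frog, the spider]
7. Guide goes to the east ledge with the lizard.  [the west ledge: the mantis, the toad, the worm | the east ledge: the frog, the lizard, the spider]
8. Guide goes back to the west ledge alone.  [the west ledge: the mantis, the toad, the worm | the east ledge: the frog, the lizard, the spider]
9. Guide goes to the east ledge with the worm.  [the west ledge: the mantis, the toad | the east ledge: the frog, the lizard, the spider, the worm]
10. Guide goes back to the west ledge alone.  [the west ledge: the mantis, the toad | the east ledge: the frog, the lizard, the spider, the worm]
11. Guide goes to the east ledge with the toad.  [the west ledge: the mantis | the east ledge: the frog, the lizard, the spider, the toad, the worm]
12. Guide goes back to the west ledge alone.  [the west ledge: the mantis | the east ledge: the frog, the lizard, the spider, the toad, the worm]
13. Guide goes to the east ledge with the mantis.  [the west ledge: — | the east ledge: the frog, the lizard, the mantis, the spider, the toad, the worm]

13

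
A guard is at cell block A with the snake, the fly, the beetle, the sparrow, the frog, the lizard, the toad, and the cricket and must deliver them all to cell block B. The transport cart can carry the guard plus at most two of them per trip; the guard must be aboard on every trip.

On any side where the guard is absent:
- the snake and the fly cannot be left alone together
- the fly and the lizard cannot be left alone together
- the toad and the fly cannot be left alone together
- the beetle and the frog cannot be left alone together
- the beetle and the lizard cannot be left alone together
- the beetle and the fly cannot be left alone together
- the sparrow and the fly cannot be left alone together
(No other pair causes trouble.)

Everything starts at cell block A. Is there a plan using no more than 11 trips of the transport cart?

Counting alone: the guard can take at most 2 across per trip to cell block B, so moving all 8 needs at least 4 loaded trips out, with a return between consecutive ones — at least 7 crossings.
The safety rule pushes this higher. Following every safe sequence of crossings, the most of the 8 that can be at cell block B as the transport cart arrives there on crossings 7, 9, 11 is 5, 6, 7 respectively — never all 8.
So the move cannot be finished within 11 crossings. (The shortest complete plan takes 13:)
1. Guard goes to cell block B with the beetle and the fly.  [cell block A: the cricket, the frog, the lizard, the snake, the sparrow, the toad | cell block B: the beetle, the fly]
2. Guard goes back to cell block A with the fly.  [cell block A: the cricket, the fly, the frog, the lizard, the snake, the sparrow, the toad | cell block B: the beetle]
3. Guard goes to cell block B with the fly and the snake.  [cell block A: the cricket, the frog, the lizard, the sparrow, the toad | cell block B: the beetle, the fly, the snake]
4. Guard goes back to cell block A with the fly.  [cell block A: the cricket, the fly, the frog, the lizard, the sparrow, the toad | cell block B: the beetle, the snake]
5. Guard goes to cell block B with the fly and the sparrow.  [cell block A: the cricket, the frog, the lizard, the toad | cell block B: the beetle, the fly, the snake, the sparrow]
6. Guard goes back to cell block A with the fly.  [cell block A: the cricket, the fly, the frog, the lizard, the toad | cell block B: the beetle, the snake, the sparrow]
7. Guard goes to cell block B with the fly and the toad.  [cell block A: the cricket, the frog, the lizard | cell block B: the beetle, the fly, the snake, the sparrow, the toad]
8. Guard goes back to cell block A with the fly.  [cell block A: the cricket, the fly, the frog, the lizard | cell block B: the beetle, the snake, the sparrow, the toad]
9. Guard goes to cell block B with the cricket and the fly.  [cell block A: the frog, the lizard | cell block B: the beetle, the cricket, the fly, the snake, the sparrow, the toad]
10. Guard goes back to cell block A with the fly.  [cell block A: the fly, the frog, the lizard | cell block B: the beetle, the cricket, the snake, the sparrow, the toad]
11. Guard goes to cell block B with the frog and the lizard.  [cell block A: the fly | cell block B: the beetle, the cricket, the frog, the lizard, the snake, the sparrow, the toad]
12. Guard goes back to cell block A with the beetle.  [cell block A: the beetle, the fly | cell block B: the cricket, the frog, the lizard, the snake, the sparrow, the toad]
13. Guard goes to cell block B with the beetle and the fly.  [cell block A: — | cell block B: the beetle, the cricket, the fly, the frog, the lizard, the snake, the sparrow, the toad]

No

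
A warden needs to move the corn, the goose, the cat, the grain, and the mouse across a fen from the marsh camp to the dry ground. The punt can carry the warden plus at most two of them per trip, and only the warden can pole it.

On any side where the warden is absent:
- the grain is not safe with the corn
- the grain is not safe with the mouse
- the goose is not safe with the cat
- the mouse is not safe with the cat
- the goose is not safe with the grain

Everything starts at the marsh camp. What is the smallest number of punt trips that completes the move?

Counting alone: the warden can take at most 2 across per trip to the dry ground, so moving all 5 needs at least 3 loaded trips out, with a return between consecutive ones — at least 5 crossings.
The safety rule pushes this higher. Following every safe sequence of crossings, the most of the 5 that can be at the dry ground as the punt arrives there on crossing 5 is 4 — never all 5.
So no plan with fewer than 7 crossings exists, and this one achieves 7:
1. Warden goes to the dry ground with the cat and the grain.  [the marsh camp: the corn, the goose, the mouse | the dry ground: the cat, the grain]
2. Warden goes back to the marsh camp alone.  [the marsh camp: the corn, the goose, the mouse | the dry ground: the cat, the grain]
3. Warden goes to the dry ground with the corn.  [the marsh camp: the goose, the mouse | the dry ground: the cat, the corn, the grain]
4. Warden goes back to the marsh camp with the grain.  [the marsh camp: the goose, the grain, the mouse | the dry ground: the cat, the corn]
5. Warden goes to the dry ground with the goose and the mouse.  [the marsh camp: the grain | the dry ground: the cat, the corn, the goose, the mouse]
6. Warden goes back to the marsh camp with the cat.  [the marsh camp: the cat, the grain | the dry ground: the corn, the goose, the mouse]
7. Warden goes to the dry ground with the cat and the grain.  [the marsh camp: — | the dry ground: the cat, the corn, the goose, the grain, the mouse]

7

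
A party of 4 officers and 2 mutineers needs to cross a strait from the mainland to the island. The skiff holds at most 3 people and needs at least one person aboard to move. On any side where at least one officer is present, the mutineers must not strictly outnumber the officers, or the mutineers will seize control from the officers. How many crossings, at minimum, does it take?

Counting alone: each trip to the island takes at most 3 across and each return brings at least 1 back, so after t trips out (and t−1 returns) at most 3t − (t−1) of the 6 are across; that first reaches 6 at t = 3, so at least 5 crossings are needed.
The plan below uses exactly 5 crossings, so it is optimal:
1. 2 mutineers → the island.  (the mainland: 4O 0M; the island: 0O 2M)
2. 1 mutineer ← the mainland.  (the mainland: 4O 1M; the island: 0O 1M)
3. 2 officers and 1 mutineer → the island.  (the mainland: 2O 0M; the island: 2O 2M)
4. 1 mutineer ← the mainland.  (the mainland: 2O 1M; the island: 2O 1M)
5. 2 officers and 1 mutineer → the island.  (the mainland: 0O 0M; the island: 4O 2M)

5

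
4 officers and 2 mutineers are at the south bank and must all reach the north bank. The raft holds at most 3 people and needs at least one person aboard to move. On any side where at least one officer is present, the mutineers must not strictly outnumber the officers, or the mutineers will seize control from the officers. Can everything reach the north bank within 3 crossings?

Counting alone: each trip to the north bank takes at most 3 across and each return brings at least 1 back, so after t trips out (and t−1 returns) at most 3t − (t−1) of the 6 are across; that first reaches 6 at t = 3, so at least 5 crossings are needed.
Since 3 < 5, 3 crossings cannot be enough. (The shortest complete plan in fact takes 5:)
1. 2 mutineers → the north bank.  (the south bank: 4O 0M; the north bank: 0O 2M)
2. 1 mutineer ← the south bank.  (the south bank: 4O 1M; the north bank: 0O 1M)
3. 2 officers and 1 mutineer → the north bank.  (the south bank: 2O 0M; the north bank: 2O 2M)
4. 1 mutineer ← the south bank.  (the south bank: 2O 1M; the north bank: 2O 1M)
5. 2 officers and 1 mutineer → the north bank.  (the south bank: 0O 0M; the north bank: 4O 2M)

No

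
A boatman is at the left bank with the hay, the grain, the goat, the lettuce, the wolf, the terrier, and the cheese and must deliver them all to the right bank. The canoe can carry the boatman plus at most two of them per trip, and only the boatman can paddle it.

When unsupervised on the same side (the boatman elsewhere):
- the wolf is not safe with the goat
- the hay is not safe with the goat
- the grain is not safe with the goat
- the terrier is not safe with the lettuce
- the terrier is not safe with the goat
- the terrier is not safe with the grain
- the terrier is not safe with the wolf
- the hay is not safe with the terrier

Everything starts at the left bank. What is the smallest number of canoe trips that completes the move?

impossible

Following every safe sequence of crossings from the start, the most of the 7 that can be at the right bank as the canoe arrives there on crossings 1, 3, 5, 7 is 2, 3, 4, 5 respectively; the best ever achieved is 5 of 7.
From crossing 9 on, no configuration arises that was not already reachable earlier: only 38 distinct safe configurations (who is on which side, and where the canoe is) can ever be reached, none of them has everyone across, and every continuation just revisits them. So no valid plan exists.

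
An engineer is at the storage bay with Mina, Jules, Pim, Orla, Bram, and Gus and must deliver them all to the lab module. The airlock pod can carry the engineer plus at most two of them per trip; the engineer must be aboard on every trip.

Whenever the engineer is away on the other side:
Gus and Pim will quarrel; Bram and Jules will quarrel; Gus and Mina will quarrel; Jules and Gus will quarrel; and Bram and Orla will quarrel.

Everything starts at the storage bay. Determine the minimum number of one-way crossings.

Counting alone: the engineer can take at most 2 across per trip to the lab module, so moving all 6 needs at least 3 loaded trips out, with a return between consecutive ones — at least 5 crossings.
The safety rule pushes this higher. Following every safe sequence of crossings, the most of the 6 that can be at the lab module as the airlock pod arrives there on crossing 5 is 5 — never all 6.
So no plan with fewer than 7 crossings exists, and this one achieves 7:
1. Engineer goes to the lab module with Bram and Gus.
2. Engineer goes back to the storage bay alone.
3. Engineer goes to the lab module with Jules and Mina.
4. Engineer goes back to the storage bay with Bram and Gus.
5. Engineer goes to the lab module with Orla and Pim.
6. Engineer goes back to the storage bay alone.
7. Engineer goes to the lab module with Bram and Gus.

7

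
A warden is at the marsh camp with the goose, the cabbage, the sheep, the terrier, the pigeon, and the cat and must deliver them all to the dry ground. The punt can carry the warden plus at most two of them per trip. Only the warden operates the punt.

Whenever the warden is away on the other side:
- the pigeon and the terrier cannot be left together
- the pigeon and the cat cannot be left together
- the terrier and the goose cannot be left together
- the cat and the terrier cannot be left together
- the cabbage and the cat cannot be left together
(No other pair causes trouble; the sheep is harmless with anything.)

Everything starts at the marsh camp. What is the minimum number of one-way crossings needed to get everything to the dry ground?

Counting alone: the warden can take at most 2 across per trip to the dry ground, so moving all 6 needs at least 3 loaded trips out, with a return between consecutive ones — at least 5 crossings.
The safety rule pushes this higher. Following every safe sequence of crossings, the most of the 6 that can be at the dry ground as the punt arrives there on crossings 5, 7 is 4, 5 respectively — never all 6.
So no plan with fewer than 9 crossings exists, and this one achieves 9:
1. Warden goes to the dry ground with the cat and the terrier.  [the marsh camp: the cabbage, the goose, the pigeon, the sheep | the dry ground: the cat, the terrier]
2. Warden goes back to the marsh camp with the terrier.  [the marsh camp: the cabbage, the goose, the pigeon, the sheep, the terrier | the dry ground: the cat]
3. Warden goes to the dry ground with the goose and the terrier.  [the marsh camp: the cabbage, the pigeon, the sheep | the dry ground: the cat, the goose, the terrier]
4. Warden goes back to the marsh camp with the terrier.  [the marsh camp: the cabbage, the pigeon, the sheep, the terrier | the dry ground: the cat, the goose]
5. Warden goes to the dry ground with the cabbage and the pigeon.  [the marsh camp: the sheep, the terrier | the dry ground: the cabbage, the cat, the goose, the pigeon]
6. Warden goes back to the marsh camp with the cat.  [the marsh camp: the cat, the sheep, the terrier | the dry ground: the cabbage, the goose, the pigeon]
7. Warden goes to the dry ground with the sheep and the terrier.  [the marsh camp: the cat | the dry ground: the cabbage, the goose, the pigeon, the sheep, the terrier]
8. Warden goes back to the marsh camp with the terrier.  [the marsh camp: the cat, the terrier | the dry ground: the cabbage, the goose, the pigeon, the sheep]
9. Warden goes to the dry ground with the cat and the terrier.  [the marsh camp: — | the dry ground: the cabbage, the cat, the goose, the pigeon, the sheep, the terrier]

9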